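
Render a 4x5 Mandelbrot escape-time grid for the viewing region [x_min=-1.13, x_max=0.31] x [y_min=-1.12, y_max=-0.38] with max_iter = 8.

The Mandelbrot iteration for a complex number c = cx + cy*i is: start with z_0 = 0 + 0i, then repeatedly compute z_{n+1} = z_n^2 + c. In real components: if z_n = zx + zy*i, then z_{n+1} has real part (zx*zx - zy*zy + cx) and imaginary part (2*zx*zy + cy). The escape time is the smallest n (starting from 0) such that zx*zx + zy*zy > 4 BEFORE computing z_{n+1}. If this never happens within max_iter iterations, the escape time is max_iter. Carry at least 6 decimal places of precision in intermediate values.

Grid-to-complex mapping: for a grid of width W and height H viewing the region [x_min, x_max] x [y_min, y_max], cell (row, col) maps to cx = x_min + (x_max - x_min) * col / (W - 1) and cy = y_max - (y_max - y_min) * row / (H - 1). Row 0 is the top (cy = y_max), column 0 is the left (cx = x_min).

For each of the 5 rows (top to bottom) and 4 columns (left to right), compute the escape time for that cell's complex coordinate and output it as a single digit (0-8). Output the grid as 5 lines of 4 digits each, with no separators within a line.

(row=0, col=0): c = -1.1300 + -0.3800i → escape time 7
(row=0, col=1): c = -0.6500 + -0.3800i → escape time 8
(row=0, col=2): c = -0.1700 + -0.3800i → escape time 8
(row=0, col=3): c = 0.3100 + -0.3800i → escape time 8
(row=1, col=0): c = -1.1300 + -0.5650i → escape time 4
(row=1, col=1): c = -0.6500 + -0.5650i → escape time 8
(row=1, col=2): c = -0.1700 + -0.5650i → escape time 8
(row=1, col=3): c = 0.3100 + -0.5650i → escape time 8
(row=2, col=0): c = -1.1300 + -0.7500i → escape time 3
(row=2, col=1): c = -0.6500 + -0.7500i → escape time 5
(row=2, col=2): c = -0.1700 + -0.7500i → escape time 8
(row=2, col=3): c = 0.3100 + -0.7500i → escape time 5
(row=3, col=0): c = -1.1300 + -0.9350i → escape time 3
(row=3, col=1): c = -0.6500 + -0.9350i → escape time 4
(row=3, col=2): c = -0.1700 + -0.9350i → escape time 8
(row=3, col=3): c = 0.3100 + -0.9350i → escape time 4
(row=4, col=0): c = -1.1300 + -1.1200i → escape time 3
(row=4, col=1): c = -0.6500 + -1.1200i → escape time 3
(row=4, col=2): c = -0.1700 + -1.1200i → escape time 6
(row=4, col=3): c = 0.3100 + -1.1200i → escape time 2

Answer: 7888
4888
3585
3484
3362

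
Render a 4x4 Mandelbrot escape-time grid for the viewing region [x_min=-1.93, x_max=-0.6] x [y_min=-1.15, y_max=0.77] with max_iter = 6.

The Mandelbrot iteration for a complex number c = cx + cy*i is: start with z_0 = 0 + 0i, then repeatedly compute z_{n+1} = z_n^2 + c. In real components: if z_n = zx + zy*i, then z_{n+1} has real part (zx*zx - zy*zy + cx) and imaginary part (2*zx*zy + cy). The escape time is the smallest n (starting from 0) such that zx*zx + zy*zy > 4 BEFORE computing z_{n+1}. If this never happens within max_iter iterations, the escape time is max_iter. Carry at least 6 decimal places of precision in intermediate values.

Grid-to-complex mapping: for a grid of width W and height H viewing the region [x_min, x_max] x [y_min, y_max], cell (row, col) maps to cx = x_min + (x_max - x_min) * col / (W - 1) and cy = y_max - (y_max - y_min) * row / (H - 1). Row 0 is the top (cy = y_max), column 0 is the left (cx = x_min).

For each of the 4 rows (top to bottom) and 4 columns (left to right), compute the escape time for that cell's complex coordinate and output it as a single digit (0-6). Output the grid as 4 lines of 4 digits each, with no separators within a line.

Answer: 1335
4666
2356
1233

Derivation:
(row=0, col=0): c = -1.9300 + 0.7700i → escape time 1
(row=0, col=1): c = -1.4867 + 0.7700i → escape time 3
(row=0, col=2): c = -1.0433 + 0.7700i → escape time 3
(row=0, col=3): c = -0.6000 + 0.7700i → escape time 5
(row=1, col=0): c = -1.9300 + 0.1300i → escape time 4
(row=1, col=1): c = -1.4867 + 0.1300i → escape time 6
(row=1, col=2): c = -1.0433 + 0.1300i → escape time 6
(row=1, col=3): c = -0.6000 + 0.1300i → escape time 6
(row=2, col=0): c = -1.9300 + -0.5100i → escape time 2
(row=2, col=1): c = -1.4867 + -0.5100i → escape time 3
(row=2, col=2): c = -1.0433 + -0.5100i → escape time 5
(row=2, col=3): c = -0.6000 + -0.5100i → escape time 6
(row=3, col=0): c = -1.9300 + -1.1500i → escape time 1
(row=3, col=1): c = -1.4867 + -1.1500i → escape time 2
(row=3, col=2): c = -1.0433 + -1.1500i → escape time 3
(row=3, col=3): c = -0.6000 + -1.1500i → escape time 3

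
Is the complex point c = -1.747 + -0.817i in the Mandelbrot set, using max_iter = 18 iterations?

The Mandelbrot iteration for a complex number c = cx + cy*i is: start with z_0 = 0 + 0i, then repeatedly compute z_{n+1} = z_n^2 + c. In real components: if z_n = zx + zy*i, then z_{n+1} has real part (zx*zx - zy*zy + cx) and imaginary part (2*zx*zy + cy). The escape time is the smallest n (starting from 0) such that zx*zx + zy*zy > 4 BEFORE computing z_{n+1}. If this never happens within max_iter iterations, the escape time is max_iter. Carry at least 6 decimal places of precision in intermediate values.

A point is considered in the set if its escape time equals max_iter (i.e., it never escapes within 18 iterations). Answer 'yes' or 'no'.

Answer: no

Derivation:
z_0 = 0 + 0i, c = -1.7470 + -0.8170i
Iter 1: z = -1.7470 + -0.8170i, |z|^2 = 3.7195
Iter 2: z = 0.6375 + 2.0376i, |z|^2 = 4.5582
Escaped at iteration 2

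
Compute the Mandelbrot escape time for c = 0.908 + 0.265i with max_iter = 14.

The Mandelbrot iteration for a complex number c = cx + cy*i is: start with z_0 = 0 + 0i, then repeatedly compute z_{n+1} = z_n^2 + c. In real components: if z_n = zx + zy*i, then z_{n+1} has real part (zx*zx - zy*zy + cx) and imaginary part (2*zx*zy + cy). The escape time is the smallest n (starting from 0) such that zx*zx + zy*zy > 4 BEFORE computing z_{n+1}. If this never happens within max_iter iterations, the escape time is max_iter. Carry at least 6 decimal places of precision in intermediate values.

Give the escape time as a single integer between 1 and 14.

Answer: 3

Derivation:
z_0 = 0 + 0i, c = 0.9080 + 0.2650i
Iter 1: z = 0.9080 + 0.2650i, |z|^2 = 0.8947
Iter 2: z = 1.6622 + 0.7462i, |z|^2 = 3.3199
Iter 3: z = 3.1142 + 2.7459i, |z|^2 = 17.2378
Escaped at iteration 3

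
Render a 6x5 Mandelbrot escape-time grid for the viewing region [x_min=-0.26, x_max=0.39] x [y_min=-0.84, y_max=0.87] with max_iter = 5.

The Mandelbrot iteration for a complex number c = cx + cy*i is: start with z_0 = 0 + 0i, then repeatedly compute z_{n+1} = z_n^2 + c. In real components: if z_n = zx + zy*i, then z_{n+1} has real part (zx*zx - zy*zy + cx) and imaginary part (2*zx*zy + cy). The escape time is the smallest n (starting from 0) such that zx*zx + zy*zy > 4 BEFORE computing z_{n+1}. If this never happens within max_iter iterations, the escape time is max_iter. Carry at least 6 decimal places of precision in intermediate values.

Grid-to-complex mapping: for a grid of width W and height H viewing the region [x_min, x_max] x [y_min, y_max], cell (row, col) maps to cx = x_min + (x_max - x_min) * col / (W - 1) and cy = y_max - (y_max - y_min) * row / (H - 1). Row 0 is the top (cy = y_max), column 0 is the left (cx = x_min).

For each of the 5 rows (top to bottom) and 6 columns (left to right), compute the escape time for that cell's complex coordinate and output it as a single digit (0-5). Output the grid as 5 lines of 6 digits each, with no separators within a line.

(row=0, col=0): c = -0.2600 + 0.8700i → escape time 5
(row=0, col=1): c = -0.1300 + 0.8700i → escape time 5
(row=0, col=2): c = 0.0000 + 0.8700i → escape time 5
(row=0, col=3): c = 0.1300 + 0.8700i → escape time 5
(row=0, col=4): c = 0.2600 + 0.8700i → escape time 4
(row=0, col=5): c = 0.3900 + 0.8700i → escape time 4
(row=1, col=0): c = -0.2600 + 0.4425i → escape time 5
(row=1, col=1): c = -0.1300 + 0.4425i → escape time 5
(row=1, col=2): c = 0.0000 + 0.4425i → escape time 5
(row=1, col=3): c = 0.1300 + 0.4425i → escape time 5
(row=1, col=4): c = 0.2600 + 0.4425i → escape time 5
(row=1, col=5): c = 0.3900 + 0.4425i → escape time 5
(row=2, col=0): c = -0.2600 + 0.0150i → escape time 5
(row=2, col=1): c = -0.1300 + 0.0150i → escape time 5
(row=2, col=2): c = 0.0000 + 0.0150i → escape time 5
(row=2, col=3): c = 0.1300 + 0.0150i → escape time 5
(row=2, col=4): c = 0.2600 + 0.0150i → escape time 5
(row=2, col=5): c = 0.3900 + 0.0150i → escape time 5
(row=3, col=0): c = -0.2600 + -0.4125i → escape time 5
(row=3, col=1): c = -0.1300 + -0.4125i → escape time 5
(row=3, col=2): c = 0.0000 + -0.4125i → escape time 5
(row=3, col=3): c = 0.1300 + -0.4125i → escape time 5
(row=3, col=4): c = 0.2600 + -0.4125i → escape time 5
(row=3, col=5): c = 0.3900 + -0.4125i → escape time 5
(row=4, col=0): c = -0.2600 + -0.8400i → escape time 5
(row=4, col=1): c = -0.1300 + -0.8400i → escape time 5
(row=4, col=2): c = 0.0000 + -0.8400i → escape time 5
(row=4, col=3): c = 0.1300 + -0.8400i → escape time 5
(row=4, col=4): c = 0.2600 + -0.8400i → escape time 4
(row=4, col=5): c = 0.3900 + -0.8400i → escape time 4

Answer: 555544
555555
555555
555555
555544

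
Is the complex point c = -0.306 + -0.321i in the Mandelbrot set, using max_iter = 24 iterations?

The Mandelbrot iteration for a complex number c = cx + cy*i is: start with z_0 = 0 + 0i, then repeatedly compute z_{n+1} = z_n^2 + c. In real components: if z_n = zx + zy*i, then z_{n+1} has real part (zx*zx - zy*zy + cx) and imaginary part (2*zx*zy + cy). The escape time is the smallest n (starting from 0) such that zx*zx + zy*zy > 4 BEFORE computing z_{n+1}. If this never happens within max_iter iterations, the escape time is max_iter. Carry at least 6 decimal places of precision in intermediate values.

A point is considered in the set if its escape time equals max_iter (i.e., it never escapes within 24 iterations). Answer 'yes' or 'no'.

Answer: yes

Derivation:
z_0 = 0 + 0i, c = -0.3060 + -0.3210i
Iter 1: z = -0.3060 + -0.3210i, |z|^2 = 0.1967
Iter 2: z = -0.3154 + -0.1245i, |z|^2 = 0.1150
Iter 3: z = -0.2220 + -0.2424i, |z|^2 = 0.1081
Iter 4: z = -0.3155 + -0.2133i, |z|^2 = 0.1450
Iter 5: z = -0.2520 + -0.1864i, |z|^2 = 0.0982
Iter 6: z = -0.2772 + -0.2271i, |z|^2 = 0.1284
Iter 7: z = -0.2807 + -0.1951i, |z|^2 = 0.1169
Iter 8: z = -0.2653 + -0.2115i, |z|^2 = 0.1151
Iter 9: z = -0.2804 + -0.2088i, |z|^2 = 0.1222
Iter 10: z = -0.2710 + -0.2039i, |z|^2 = 0.1150
Iter 11: z = -0.2741 + -0.2105i, |z|^2 = 0.1195
Iter 12: z = -0.2751 + -0.2056i, |z|^2 = 0.1180
Iter 13: z = -0.2726 + -0.2079i, |z|^2 = 0.1175
Iter 14: z = -0.2749 + -0.2077i, |z|^2 = 0.1187
Iter 15: z = -0.2736 + -0.2068i, |z|^2 = 0.1176
Iter 16: z = -0.2739 + -0.2079i, |z|^2 = 0.1182
Iter 17: z = -0.2742 + -0.2071i, |z|^2 = 0.1181
Iter 18: z = -0.2737 + -0.2074i, |z|^2 = 0.1180
Iter 19: z = -0.2741 + -0.2074i, |z|^2 = 0.1182
Iter 20: z = -0.2739 + -0.2073i, |z|^2 = 0.1180
Iter 21: z = -0.2739 + -0.2074i, |z|^2 = 0.1181
Iter 22: z = -0.2740 + -0.2073i, |z|^2 = 0.1181
Iter 23: z = -0.2739 + -0.2074i, |z|^2 = 0.1180
Did not escape in 24 iterations → in set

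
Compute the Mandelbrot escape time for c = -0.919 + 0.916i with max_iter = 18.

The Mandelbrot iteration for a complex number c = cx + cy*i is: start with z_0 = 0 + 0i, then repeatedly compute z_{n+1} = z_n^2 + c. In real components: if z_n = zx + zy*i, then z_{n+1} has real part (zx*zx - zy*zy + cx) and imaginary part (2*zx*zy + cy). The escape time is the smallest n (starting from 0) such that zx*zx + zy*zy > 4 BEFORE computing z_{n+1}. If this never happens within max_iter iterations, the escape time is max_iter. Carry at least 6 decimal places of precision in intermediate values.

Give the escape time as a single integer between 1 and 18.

Answer: 3

Derivation:
z_0 = 0 + 0i, c = -0.9190 + 0.9160i
Iter 1: z = -0.9190 + 0.9160i, |z|^2 = 1.6836
Iter 2: z = -0.9135 + -0.7676i, |z|^2 = 1.4237
Iter 3: z = -0.6737 + 2.3184i, |z|^2 = 5.8290
Escaped at iteration 3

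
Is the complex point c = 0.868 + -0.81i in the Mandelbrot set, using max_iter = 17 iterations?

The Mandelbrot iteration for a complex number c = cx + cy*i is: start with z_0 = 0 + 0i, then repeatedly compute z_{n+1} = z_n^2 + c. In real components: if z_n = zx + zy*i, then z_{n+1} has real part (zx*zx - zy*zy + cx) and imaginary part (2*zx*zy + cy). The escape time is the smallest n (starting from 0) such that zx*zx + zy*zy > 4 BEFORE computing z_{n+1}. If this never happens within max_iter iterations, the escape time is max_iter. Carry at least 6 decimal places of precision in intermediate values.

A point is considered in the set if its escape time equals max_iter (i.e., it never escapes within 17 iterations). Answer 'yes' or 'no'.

z_0 = 0 + 0i, c = 0.8680 + -0.8100i
Iter 1: z = 0.8680 + -0.8100i, |z|^2 = 1.4095
Iter 2: z = 0.9653 + -2.2162i, |z|^2 = 5.8432
Escaped at iteration 2

Answer: no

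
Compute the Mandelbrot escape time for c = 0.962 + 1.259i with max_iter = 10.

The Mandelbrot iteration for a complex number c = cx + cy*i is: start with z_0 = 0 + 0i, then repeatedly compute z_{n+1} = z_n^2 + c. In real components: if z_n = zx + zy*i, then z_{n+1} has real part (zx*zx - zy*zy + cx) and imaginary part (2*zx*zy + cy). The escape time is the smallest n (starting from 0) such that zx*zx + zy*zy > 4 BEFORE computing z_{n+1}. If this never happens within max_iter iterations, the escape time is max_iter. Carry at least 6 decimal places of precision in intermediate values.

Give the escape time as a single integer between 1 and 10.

Answer: 2

Derivation:
z_0 = 0 + 0i, c = 0.9620 + 1.2590i
Iter 1: z = 0.9620 + 1.2590i, |z|^2 = 2.5105
Iter 2: z = 0.3024 + 3.6813i, |z|^2 = 13.6435
Escaped at iteration 2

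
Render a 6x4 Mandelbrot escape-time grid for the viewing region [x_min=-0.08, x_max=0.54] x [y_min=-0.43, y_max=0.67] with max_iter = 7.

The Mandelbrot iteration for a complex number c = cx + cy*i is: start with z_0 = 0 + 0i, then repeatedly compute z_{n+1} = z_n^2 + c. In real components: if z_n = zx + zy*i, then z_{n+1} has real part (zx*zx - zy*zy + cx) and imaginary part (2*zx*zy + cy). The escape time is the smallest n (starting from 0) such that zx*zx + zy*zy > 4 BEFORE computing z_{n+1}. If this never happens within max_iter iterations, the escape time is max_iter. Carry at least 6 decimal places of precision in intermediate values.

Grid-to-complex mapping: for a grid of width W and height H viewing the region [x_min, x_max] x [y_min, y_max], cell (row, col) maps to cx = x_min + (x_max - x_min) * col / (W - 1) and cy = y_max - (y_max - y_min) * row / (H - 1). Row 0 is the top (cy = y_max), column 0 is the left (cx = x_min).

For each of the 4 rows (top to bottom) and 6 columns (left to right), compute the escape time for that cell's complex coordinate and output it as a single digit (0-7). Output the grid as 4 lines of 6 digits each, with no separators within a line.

Answer: 777763
777774
777764
777774

Derivation:
(row=0, col=0): c = -0.0800 + 0.6700i → escape time 7
(row=0, col=1): c = 0.0440 + 0.6700i → escape time 7
(row=0, col=2): c = 0.1680 + 0.6700i → escape time 7
(row=0, col=3): c = 0.2920 + 0.6700i → escape time 7
(row=0, col=4): c = 0.4160 + 0.6700i → escape time 6
(row=0, col=5): c = 0.5400 + 0.6700i → escape time 3
(row=1, col=0): c = -0.0800 + 0.3033i → escape time 7
(row=1, col=1): c = 0.0440 + 0.3033i → escape time 7
(row=1, col=2): c = 0.1680 + 0.3033i → escape time 7
(row=1, col=3): c = 0.2920 + 0.3033i → escape time 7
(row=1, col=4): c = 0.4160 + 0.3033i → escape time 7
(row=1, col=5): c = 0.5400 + 0.3033i → escape time 4
(row=2, col=0): c = -0.0800 + -0.0633i → escape time 7
(row=2, col=1): c = 0.0440 + -0.0633i → escape time 7
(row=2, col=2): c = 0.1680 + -0.0633i → escape time 7
(row=2, col=3): c = 0.2920 + -0.0633i → escape time 7
(row=2, col=4): c = 0.4160 + -0.0633i → escape time 6
(row=2, col=5): c = 0.5400 + -0.0633i → escape time 4
(row=3, col=0): c = -0.0800 + -0.4300i → escape time 7
(row=3, col=1): c = 0.0440 + -0.4300i → escape time 7
(row=3, col=2): c = 0.1680 + -0.4300i → escape time 7
(row=3, col=3): c = 0.2920 + -0.4300i → escape time 7
(row=3, col=4): c = 0.4160 + -0.4300i → escape time 7
(row=3, col=5): c = 0.5400 + -0.4300i → escape time 4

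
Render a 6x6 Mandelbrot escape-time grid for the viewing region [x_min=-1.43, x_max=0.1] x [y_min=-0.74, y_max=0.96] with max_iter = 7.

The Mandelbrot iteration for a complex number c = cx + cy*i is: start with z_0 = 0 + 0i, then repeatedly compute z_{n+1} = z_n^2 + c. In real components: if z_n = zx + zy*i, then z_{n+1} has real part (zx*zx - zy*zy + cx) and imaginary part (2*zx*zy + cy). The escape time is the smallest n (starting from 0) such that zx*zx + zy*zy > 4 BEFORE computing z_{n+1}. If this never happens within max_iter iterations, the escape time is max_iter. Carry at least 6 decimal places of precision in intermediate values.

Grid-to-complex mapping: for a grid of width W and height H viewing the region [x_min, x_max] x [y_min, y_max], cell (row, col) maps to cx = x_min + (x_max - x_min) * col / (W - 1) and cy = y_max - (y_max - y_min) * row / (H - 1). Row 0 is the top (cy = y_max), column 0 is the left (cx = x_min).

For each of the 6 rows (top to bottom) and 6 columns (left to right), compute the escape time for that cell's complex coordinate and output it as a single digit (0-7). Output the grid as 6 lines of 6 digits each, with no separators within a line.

(row=0, col=0): c = -1.4300 + 0.9600i → escape time 3
(row=0, col=1): c = -1.1240 + 0.9600i → escape time 3
(row=0, col=2): c = -0.8180 + 0.9600i → escape time 3
(row=0, col=3): c = -0.5120 + 0.9600i → escape time 4
(row=0, col=4): c = -0.2060 + 0.9600i → escape time 7
(row=0, col=5): c = 0.1000 + 0.9600i → escape time 4
(row=1, col=0): c = -1.4300 + 0.6200i → escape time 3
(row=1, col=1): c = -1.1240 + 0.6200i → escape time 4
(row=1, col=2): c = -0.8180 + 0.6200i → escape time 5
(row=1, col=3): c = -0.5120 + 0.6200i → escape time 7
(row=1, col=4): c = -0.2060 + 0.6200i → escape time 7
(row=1, col=5): c = 0.1000 + 0.6200i → escape time 7
(row=2, col=0): c = -1.4300 + 0.2800i → escape time 5
(row=2, col=1): c = -1.1240 + 0.2800i → escape time 7
(row=2, col=2): c = -0.8180 + 0.2800i → escape time 7
(row=2, col=3): c = -0.5120 + 0.2800i → escape time 7
(row=2, col=4): c = -0.2060 + 0.2800i → escape time 7
(row=2, col=5): c = 0.1000 + 0.2800i → escape time 7
(row=3, col=0): c = -1.4300 + -0.0600i → escape time 7
(row=3, col=1): c = -1.1240 + -0.0600i → escape time 7
(row=3, col=2): c = -0.8180 + -0.0600i → escape time 7
(row=3, col=3): c = -0.5120 + -0.0600i → escape time 7
(row=3, col=4): c = -0.2060 + -0.0600i → escape time 7
(row=3, col=5): c = 0.1000 + -0.0600i → escape time 7
(row=4, col=0): c = -1.4300 + -0.4000i → escape time 4
(row=4, col=1): c = -1.1240 + -0.4000i → escape time 7
(row=4, col=2): c = -0.8180 + -0.4000i → escape time 7
(row=4, col=3): c = -0.5120 + -0.4000i → escape time 7
(row=4, col=4): c = -0.2060 + -0.4000i → escape time 7
(row=4, col=5): c = 0.1000 + -0.4000i → escape time 7
(row=5, col=0): c = -1.4300 + -0.7400i → escape time 3
(row=5, col=1): c = -1.1240 + -0.7400i → escape time 3
(row=5, col=2): c = -0.8180 + -0.7400i → escape time 4
(row=5, col=3): c = -0.5120 + -0.7400i → escape time 6
(row=5, col=4): c = -0.2060 + -0.7400i → escape time 7
(row=5, col=5): c = 0.1000 + -0.7400i → escape time 7

Answer: 333474
345777
577777
777777
477777
334677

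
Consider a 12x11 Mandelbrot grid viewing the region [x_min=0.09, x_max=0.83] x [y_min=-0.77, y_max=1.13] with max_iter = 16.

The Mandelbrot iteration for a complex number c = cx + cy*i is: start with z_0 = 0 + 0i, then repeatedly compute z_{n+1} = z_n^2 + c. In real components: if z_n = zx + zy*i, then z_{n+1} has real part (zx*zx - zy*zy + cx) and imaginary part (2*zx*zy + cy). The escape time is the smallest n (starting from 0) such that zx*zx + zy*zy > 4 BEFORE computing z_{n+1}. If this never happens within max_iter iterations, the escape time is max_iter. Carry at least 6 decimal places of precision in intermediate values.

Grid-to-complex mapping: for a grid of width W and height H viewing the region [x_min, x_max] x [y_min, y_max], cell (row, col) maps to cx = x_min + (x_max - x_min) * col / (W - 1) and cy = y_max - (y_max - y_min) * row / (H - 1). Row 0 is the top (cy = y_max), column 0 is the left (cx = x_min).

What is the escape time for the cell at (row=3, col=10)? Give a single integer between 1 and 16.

z_0 = 0 + 0i, c = 0.7627 + 0.5600i
Iter 1: z = 0.7627 + 0.5600i, |z|^2 = 0.8954
Iter 2: z = 1.0309 + 1.4143i, |z|^2 = 3.0628
Iter 3: z = -0.1747 + 3.4759i, |z|^2 = 12.1121
Escaped at iteration 3

Answer: 3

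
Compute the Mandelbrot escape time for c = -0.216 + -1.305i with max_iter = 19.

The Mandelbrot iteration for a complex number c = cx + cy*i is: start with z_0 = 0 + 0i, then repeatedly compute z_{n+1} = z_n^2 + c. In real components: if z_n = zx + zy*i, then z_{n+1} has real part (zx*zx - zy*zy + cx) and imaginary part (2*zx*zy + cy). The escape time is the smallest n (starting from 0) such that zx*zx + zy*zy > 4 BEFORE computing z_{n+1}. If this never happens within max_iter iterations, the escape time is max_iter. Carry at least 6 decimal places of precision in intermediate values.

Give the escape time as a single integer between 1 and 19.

z_0 = 0 + 0i, c = -0.2160 + -1.3050i
Iter 1: z = -0.2160 + -1.3050i, |z|^2 = 1.7497
Iter 2: z = -1.8724 + -0.7412i, |z|^2 = 4.0552
Escaped at iteration 2

Answer: 2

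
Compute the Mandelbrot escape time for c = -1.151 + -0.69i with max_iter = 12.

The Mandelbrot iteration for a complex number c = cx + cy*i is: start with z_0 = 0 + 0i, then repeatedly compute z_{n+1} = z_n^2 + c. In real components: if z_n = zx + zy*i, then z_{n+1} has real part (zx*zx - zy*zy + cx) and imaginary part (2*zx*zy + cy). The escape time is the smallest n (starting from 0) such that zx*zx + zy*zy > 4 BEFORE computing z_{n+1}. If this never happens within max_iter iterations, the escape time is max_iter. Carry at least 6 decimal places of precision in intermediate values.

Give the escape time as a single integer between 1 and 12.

Answer: 3

Derivation:
z_0 = 0 + 0i, c = -1.1510 + -0.6900i
Iter 1: z = -1.1510 + -0.6900i, |z|^2 = 1.8009
Iter 2: z = -0.3023 + 0.8984i, |z|^2 = 0.8985
Iter 3: z = -1.8667 + -1.2332i, |z|^2 = 5.0053
Escaped at iteration 3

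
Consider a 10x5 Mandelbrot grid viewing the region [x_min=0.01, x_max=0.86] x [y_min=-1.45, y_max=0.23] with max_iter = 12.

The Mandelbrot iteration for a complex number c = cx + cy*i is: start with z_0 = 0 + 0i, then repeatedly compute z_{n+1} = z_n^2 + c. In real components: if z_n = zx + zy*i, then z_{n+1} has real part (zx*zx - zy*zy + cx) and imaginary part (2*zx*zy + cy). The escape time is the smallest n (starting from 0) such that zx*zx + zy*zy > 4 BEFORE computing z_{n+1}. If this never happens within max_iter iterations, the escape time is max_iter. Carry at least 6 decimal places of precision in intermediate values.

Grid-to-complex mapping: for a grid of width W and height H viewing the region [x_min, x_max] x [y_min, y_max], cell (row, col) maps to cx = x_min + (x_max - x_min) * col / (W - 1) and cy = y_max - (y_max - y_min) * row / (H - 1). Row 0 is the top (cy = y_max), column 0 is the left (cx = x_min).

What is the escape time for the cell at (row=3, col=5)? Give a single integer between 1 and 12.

Answer: 2

Derivation:
z_0 = 0 + 0i, c = 0.4822 + -1.0300i
Iter 1: z = 0.4822 + -1.0300i, |z|^2 = 1.2934
Iter 2: z = -0.3461 + -2.0234i, |z|^2 = 4.2139
Escaped at iteration 2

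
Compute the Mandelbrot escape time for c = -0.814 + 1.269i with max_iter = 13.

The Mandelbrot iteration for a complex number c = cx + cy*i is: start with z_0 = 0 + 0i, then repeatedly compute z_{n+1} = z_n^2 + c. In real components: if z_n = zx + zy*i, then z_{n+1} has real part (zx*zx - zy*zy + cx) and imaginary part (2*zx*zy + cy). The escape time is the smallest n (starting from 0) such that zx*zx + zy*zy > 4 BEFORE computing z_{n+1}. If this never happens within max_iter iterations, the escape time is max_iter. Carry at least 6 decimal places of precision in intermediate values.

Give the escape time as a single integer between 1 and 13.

Answer: 3

Derivation:
z_0 = 0 + 0i, c = -0.8140 + 1.2690i
Iter 1: z = -0.8140 + 1.2690i, |z|^2 = 2.2730
Iter 2: z = -1.7618 + -0.7969i, |z|^2 = 3.7389
Iter 3: z = 1.6547 + 4.0770i, |z|^2 = 19.3601
Escaped at iteration 3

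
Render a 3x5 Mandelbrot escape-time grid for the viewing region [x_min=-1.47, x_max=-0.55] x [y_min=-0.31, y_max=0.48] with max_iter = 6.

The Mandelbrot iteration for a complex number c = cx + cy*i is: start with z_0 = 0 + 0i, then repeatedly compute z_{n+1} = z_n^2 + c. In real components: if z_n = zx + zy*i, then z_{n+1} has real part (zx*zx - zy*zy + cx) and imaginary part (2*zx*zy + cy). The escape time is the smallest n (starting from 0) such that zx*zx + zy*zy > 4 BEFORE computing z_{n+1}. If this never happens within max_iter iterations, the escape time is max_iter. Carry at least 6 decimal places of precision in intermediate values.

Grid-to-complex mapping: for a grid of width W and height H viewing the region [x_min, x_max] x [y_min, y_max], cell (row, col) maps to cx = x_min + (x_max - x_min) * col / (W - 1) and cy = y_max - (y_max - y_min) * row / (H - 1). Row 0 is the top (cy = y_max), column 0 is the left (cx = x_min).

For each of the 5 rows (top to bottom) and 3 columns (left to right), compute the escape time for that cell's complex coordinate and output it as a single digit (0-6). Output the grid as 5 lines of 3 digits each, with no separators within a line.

(row=0, col=0): c = -1.4700 + 0.4800i → escape time 3
(row=0, col=1): c = -1.0100 + 0.4800i → escape time 5
(row=0, col=2): c = -0.5500 + 0.4800i → escape time 6
(row=1, col=0): c = -1.4700 + 0.2825i → escape time 5
(row=1, col=1): c = -1.0100 + 0.2825i → escape time 6
(row=1, col=2): c = -0.5500 + 0.2825i → escape time 6
(row=2, col=0): c = -1.4700 + 0.0850i → escape time 6
(row=2, col=1): c = -1.0100 + 0.0850i → escape time 6
(row=2, col=2): c = -0.5500 + 0.0850i → escape time 6
(row=3, col=0): c = -1.4700 + -0.1125i → escape time 6
(row=3, col=1): c = -1.0100 + -0.1125i → escape time 6
(row=3, col=2): c = -0.5500 + -0.1125i → escape time 6
(row=4, col=0): c = -1.4700 + -0.3100i → escape time 5
(row=4, col=1): c = -1.0100 + -0.3100i → escape time 6
(row=4, col=2): c = -0.5500 + -0.3100i → escape time 6

Answer: 356
566
666
666
566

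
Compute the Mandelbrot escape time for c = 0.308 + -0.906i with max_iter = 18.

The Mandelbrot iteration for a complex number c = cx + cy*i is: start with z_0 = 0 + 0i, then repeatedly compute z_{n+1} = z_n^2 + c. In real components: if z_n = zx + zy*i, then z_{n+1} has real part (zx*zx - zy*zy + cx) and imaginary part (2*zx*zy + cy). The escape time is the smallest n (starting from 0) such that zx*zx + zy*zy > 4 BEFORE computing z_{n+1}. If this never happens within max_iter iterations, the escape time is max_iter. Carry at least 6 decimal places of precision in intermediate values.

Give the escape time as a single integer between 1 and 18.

Answer: 4

Derivation:
z_0 = 0 + 0i, c = 0.3080 + -0.9060i
Iter 1: z = 0.3080 + -0.9060i, |z|^2 = 0.9157
Iter 2: z = -0.4180 + -1.4641i, |z|^2 = 2.3183
Iter 3: z = -1.6609 + 0.3179i, |z|^2 = 2.8596
Iter 4: z = 2.9654 + -1.9620i, |z|^2 = 12.6433
Escaped at iteration 4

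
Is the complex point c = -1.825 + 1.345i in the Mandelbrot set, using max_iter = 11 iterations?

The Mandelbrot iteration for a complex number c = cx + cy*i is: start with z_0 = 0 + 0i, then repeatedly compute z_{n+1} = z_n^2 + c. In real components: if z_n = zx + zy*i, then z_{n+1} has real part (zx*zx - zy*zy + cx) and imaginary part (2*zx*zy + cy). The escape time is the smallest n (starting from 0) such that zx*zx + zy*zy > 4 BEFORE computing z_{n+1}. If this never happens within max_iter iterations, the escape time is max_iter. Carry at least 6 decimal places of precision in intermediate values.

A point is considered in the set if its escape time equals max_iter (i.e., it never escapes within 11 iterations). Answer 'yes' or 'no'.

Answer: no

Derivation:
z_0 = 0 + 0i, c = -1.8250 + 1.3450i
Iter 1: z = -1.8250 + 1.3450i, |z|^2 = 5.1396
Escaped at iteration 1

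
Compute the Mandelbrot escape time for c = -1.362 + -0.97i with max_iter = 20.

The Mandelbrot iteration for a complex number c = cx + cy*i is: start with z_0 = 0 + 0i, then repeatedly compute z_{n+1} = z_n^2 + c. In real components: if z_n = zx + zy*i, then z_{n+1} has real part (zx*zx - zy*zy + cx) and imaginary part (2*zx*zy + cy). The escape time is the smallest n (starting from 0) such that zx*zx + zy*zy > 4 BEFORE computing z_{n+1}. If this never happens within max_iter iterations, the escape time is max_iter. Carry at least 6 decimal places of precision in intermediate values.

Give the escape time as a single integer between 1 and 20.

Answer: 3

Derivation:
z_0 = 0 + 0i, c = -1.3620 + -0.9700i
Iter 1: z = -1.3620 + -0.9700i, |z|^2 = 2.7959
Iter 2: z = -0.4479 + 1.6723i, |z|^2 = 2.9971
Iter 3: z = -3.9579 + -2.4679i, |z|^2 = 21.7558
Escaped at iteration 3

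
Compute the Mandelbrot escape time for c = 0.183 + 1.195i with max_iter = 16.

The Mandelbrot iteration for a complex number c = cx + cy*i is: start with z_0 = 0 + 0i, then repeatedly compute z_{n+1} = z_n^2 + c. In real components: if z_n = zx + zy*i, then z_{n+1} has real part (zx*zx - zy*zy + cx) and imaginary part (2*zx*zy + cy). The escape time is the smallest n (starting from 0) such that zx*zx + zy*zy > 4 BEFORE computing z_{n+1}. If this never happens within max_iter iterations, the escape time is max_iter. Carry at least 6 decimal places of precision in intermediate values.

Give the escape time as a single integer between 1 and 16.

Answer: 2

Derivation:
z_0 = 0 + 0i, c = 0.1830 + 1.1950i
Iter 1: z = 0.1830 + 1.1950i, |z|^2 = 1.4615
Iter 2: z = -1.2115 + 1.6324i, |z|^2 = 4.1325
Escaped at iteration 2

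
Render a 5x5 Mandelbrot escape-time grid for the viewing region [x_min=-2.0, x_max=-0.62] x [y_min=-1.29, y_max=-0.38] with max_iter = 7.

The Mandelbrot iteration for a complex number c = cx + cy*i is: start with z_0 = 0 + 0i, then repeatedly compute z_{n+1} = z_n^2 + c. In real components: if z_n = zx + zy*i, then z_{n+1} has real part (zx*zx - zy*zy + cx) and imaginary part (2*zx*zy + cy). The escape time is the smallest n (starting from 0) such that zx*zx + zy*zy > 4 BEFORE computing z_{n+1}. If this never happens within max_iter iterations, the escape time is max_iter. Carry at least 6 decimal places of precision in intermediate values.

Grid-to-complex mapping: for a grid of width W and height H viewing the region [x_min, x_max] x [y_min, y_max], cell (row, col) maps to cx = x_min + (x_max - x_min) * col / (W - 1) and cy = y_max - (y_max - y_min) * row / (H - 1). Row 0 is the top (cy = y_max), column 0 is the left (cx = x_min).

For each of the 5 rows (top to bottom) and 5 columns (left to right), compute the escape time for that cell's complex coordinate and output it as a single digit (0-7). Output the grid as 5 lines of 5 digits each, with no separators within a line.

Answer: 14677
13357
13334
12333
11223

Derivation:
(row=0, col=0): c = -2.0000 + -0.3800i → escape time 1
(row=0, col=1): c = -1.6550 + -0.3800i → escape time 4
(row=0, col=2): c = -1.3100 + -0.3800i → escape time 6
(row=0, col=3): c = -0.9650 + -0.3800i → escape time 7
(row=0, col=4): c = -0.6200 + -0.3800i → escape time 7
(row=1, col=0): c = -2.0000 + -0.6075i → escape time 1
(row=1, col=1): c = -1.6550 + -0.6075i → escape time 3
(row=1, col=2): c = -1.3100 + -0.6075i → escape time 3
(row=1, col=3): c = -0.9650 + -0.6075i → escape time 5
(row=1, col=4): c = -0.6200 + -0.6075i → escape time 7
(row=2, col=0): c = -2.0000 + -0.8350i → escape time 1
(row=2, col=1): c = -1.6550 + -0.8350i → escape time 3
(row=2, col=2): c = -1.3100 + -0.8350i → escape time 3
(row=2, col=3): c = -0.9650 + -0.8350i → escape time 3
(row=2, col=4): c = -0.6200 + -0.8350i → escape time 4
(row=3, col=0): c = -2.0000 + -1.0625i → escape time 1
(row=3, col=1): c = -1.6550 + -1.0625i → escape time 2
(row=3, col=2): c = -1.3100 + -1.0625i → escape time 3
(row=3, col=3): c = -0.9650 + -1.0625i → escape time 3
(row=3, col=4): c = -0.6200 + -1.0625i → escape time 3
(row=4, col=0): c = -2.0000 + -1.2900i → escape time 1
(row=4, col=1): c = -1.6550 + -1.2900i → escape time 1
(row=4, col=2): c = -1.3100 + -1.2900i → escape time 2
(row=4, col=3): c = -0.9650 + -1.2900i → escape time 2
(row=4, col=4): c = -0.6200 + -1.2900i → escape time 3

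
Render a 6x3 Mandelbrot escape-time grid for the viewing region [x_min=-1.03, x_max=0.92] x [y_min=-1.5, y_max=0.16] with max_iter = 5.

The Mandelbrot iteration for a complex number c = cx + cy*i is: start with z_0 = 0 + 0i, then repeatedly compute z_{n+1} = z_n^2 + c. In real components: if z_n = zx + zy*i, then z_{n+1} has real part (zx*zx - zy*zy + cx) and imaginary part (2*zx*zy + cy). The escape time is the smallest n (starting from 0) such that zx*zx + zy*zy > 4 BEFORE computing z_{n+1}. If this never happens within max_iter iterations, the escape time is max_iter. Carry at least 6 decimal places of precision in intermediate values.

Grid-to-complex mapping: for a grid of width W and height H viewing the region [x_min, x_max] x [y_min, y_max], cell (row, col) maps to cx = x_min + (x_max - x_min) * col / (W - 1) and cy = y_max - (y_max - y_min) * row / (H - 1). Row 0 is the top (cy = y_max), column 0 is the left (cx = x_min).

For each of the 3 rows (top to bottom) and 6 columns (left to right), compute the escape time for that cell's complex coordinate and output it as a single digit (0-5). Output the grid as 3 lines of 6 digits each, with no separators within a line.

Answer: 555553
455532
222222

Derivation:
(row=0, col=0): c = -1.0300 + 0.1600i → escape time 5
(row=0, col=1): c = -0.6400 + 0.1600i → escape time 5
(row=0, col=2): c = -0.2500 + 0.1600i → escape time 5
(row=0, col=3): c = 0.1400 + 0.1600i → escape time 5
(row=0, col=4): c = 0.5300 + 0.1600i → escape time 5
(row=0, col=5): c = 0.9200 + 0.1600i → escape time 3
(row=1, col=0): c = -1.0300 + -0.6700i → escape time 4
(row=1, col=1): c = -0.6400 + -0.6700i → escape time 5
(row=1, col=2): c = -0.2500 + -0.6700i → escape time 5
(row=1, col=3): c = 0.1400 + -0.6700i → escape time 5
(row=1, col=4): c = 0.5300 + -0.6700i → escape time 3
(row=1, col=5): c = 0.9200 + -0.6700i → escape time 2
(row=2, col=0): c = -1.0300 + -1.5000i → escape time 2
(row=2, col=1): c = -0.6400 + -1.5000i → escape time 2
(row=2, col=2): c = -0.2500 + -1.5000i → escape time 2
(row=2, col=3): c = 0.1400 + -1.5000i → escape time 2
(row=2, col=4): c = 0.5300 + -1.5000i → escape time 2
(row=2, col=5): c = 0.9200 + -1.5000i → escape time 2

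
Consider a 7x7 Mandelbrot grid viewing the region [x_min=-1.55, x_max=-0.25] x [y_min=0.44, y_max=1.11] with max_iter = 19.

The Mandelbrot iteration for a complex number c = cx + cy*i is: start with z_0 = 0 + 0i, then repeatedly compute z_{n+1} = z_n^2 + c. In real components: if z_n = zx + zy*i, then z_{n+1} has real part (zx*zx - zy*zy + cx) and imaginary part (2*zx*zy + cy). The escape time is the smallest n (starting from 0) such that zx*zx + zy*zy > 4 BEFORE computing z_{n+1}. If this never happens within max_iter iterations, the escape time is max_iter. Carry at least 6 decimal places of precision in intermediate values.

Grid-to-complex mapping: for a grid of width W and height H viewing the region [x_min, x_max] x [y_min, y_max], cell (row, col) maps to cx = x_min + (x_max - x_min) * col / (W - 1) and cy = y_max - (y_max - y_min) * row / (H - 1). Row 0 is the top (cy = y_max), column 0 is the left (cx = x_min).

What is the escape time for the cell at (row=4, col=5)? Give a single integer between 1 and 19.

z_0 = 0 + 0i, c = -0.4667 + 0.6633i
Iter 1: z = -0.4667 + 0.6633i, |z|^2 = 0.6578
Iter 2: z = -0.6889 + 0.0442i, |z|^2 = 0.4765
Iter 3: z = 0.0060 + 0.6024i, |z|^2 = 0.3629
Iter 4: z = -0.8295 + 0.6705i, |z|^2 = 1.1377
Iter 5: z = -0.2282 + -0.4491i, |z|^2 = 0.2537
Iter 6: z = -0.6163 + 0.8682i, |z|^2 = 1.1337
Iter 7: z = -0.8407 + -0.4068i, |z|^2 = 0.8723
Iter 8: z = 0.0746 + 1.3474i, |z|^2 = 1.8211
Iter 9: z = -2.2766 + 0.8644i, |z|^2 = 5.9303
Escaped at iteration 9

Answer: 9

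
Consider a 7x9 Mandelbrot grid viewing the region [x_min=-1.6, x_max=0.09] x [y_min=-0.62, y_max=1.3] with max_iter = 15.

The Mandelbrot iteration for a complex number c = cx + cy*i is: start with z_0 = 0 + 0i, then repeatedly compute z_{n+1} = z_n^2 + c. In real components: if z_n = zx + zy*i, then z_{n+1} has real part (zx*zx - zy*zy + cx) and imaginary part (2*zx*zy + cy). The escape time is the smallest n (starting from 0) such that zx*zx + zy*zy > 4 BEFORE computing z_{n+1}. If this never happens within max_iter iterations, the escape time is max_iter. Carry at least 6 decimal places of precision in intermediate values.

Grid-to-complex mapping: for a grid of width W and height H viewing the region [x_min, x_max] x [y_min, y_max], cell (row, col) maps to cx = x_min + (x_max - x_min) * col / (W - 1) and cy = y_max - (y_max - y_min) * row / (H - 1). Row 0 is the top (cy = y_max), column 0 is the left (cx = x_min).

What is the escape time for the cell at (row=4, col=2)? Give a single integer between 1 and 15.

Answer: 15

Derivation:
z_0 = 0 + 0i, c = -1.0367 + 0.3400i
Iter 1: z = -1.0367 + 0.3400i, |z|^2 = 1.1903
Iter 2: z = -0.0776 + -0.3649i, |z|^2 = 0.1392
Iter 3: z = -1.1638 + 0.3966i, |z|^2 = 1.5118
Iter 4: z = 0.1605 + -0.5832i, |z|^2 = 0.3659
Iter 5: z = -1.3510 + 0.1528i, |z|^2 = 1.8487
Iter 6: z = 0.7653 + -0.0728i, |z|^2 = 0.5910
Iter 7: z = -0.4563 + 0.2285i, |z|^2 = 0.2604
Iter 8: z = -0.8807 + 0.1315i, |z|^2 = 0.7929
Iter 9: z = -0.2783 + 0.1084i, |z|^2 = 0.0892
Iter 10: z = -0.9710 + 0.2796i, |z|^2 = 1.0210
Iter 11: z = -0.1721 + -0.2030i, |z|^2 = 0.0709
Iter 12: z = -1.0483 + 0.4099i, |z|^2 = 1.2669
Iter 13: z = -0.1058 + -0.5194i, |z|^2 = 0.2809
Iter 14: z = -1.2952 + 0.4499i, |z|^2 = 1.8800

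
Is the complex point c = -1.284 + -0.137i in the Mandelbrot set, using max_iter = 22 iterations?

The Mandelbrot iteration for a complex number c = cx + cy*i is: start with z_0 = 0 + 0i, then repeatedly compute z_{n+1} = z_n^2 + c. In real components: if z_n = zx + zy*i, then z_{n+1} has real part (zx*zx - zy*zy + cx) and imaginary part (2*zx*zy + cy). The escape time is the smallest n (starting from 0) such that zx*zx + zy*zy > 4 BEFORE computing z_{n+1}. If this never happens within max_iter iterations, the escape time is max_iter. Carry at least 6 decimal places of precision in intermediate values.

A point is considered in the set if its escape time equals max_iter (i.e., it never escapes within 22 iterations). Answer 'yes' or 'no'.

Answer: no

Derivation:
z_0 = 0 + 0i, c = -1.2840 + -0.1370i
Iter 1: z = -1.2840 + -0.1370i, |z|^2 = 1.6674
Iter 2: z = 0.3459 + 0.2148i, |z|^2 = 0.1658
Iter 3: z = -1.2105 + 0.0116i, |z|^2 = 1.4655
Iter 4: z = 0.1812 + -0.1651i, |z|^2 = 0.0601
Iter 5: z = -1.2784 + -0.1968i, |z|^2 = 1.6731
Iter 6: z = 0.3116 + 0.3663i, |z|^2 = 0.2313
Iter 7: z = -1.3210 + 0.0913i, |z|^2 = 1.7535
Iter 8: z = 0.4528 + -0.3782i, |z|^2 = 0.3480
Iter 9: z = -1.2220 + -0.4795i, |z|^2 = 1.7231
Iter 10: z = -0.0207 + 1.0348i, |z|^2 = 1.0712
Iter 11: z = -2.3543 + -0.1798i, |z|^2 = 5.5750
Escaped at iteration 11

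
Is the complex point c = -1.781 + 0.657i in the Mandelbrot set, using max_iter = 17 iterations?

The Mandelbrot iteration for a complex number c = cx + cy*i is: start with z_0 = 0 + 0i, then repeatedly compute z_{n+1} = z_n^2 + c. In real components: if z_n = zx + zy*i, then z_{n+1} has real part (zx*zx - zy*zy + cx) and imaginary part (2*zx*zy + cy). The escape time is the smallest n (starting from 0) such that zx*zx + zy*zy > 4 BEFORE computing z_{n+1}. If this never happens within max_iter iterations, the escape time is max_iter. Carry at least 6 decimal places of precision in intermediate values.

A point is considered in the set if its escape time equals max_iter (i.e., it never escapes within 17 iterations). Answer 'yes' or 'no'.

z_0 = 0 + 0i, c = -1.7810 + 0.6570i
Iter 1: z = -1.7810 + 0.6570i, |z|^2 = 3.6036
Iter 2: z = 0.9593 + -1.6832i, |z|^2 = 3.7536
Iter 3: z = -3.6940 + -2.5725i, |z|^2 = 20.2633
Escaped at iteration 3

Answer: no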